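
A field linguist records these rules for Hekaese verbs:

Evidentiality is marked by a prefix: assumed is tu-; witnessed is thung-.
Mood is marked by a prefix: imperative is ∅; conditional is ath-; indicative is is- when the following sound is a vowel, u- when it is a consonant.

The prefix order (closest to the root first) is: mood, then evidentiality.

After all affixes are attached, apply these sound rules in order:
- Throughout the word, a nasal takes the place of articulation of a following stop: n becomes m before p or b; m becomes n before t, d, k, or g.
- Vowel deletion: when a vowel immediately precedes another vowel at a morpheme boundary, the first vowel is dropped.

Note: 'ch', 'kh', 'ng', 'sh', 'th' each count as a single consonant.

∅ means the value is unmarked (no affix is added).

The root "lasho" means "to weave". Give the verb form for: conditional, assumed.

Attach mood conditional ath- → athlasho.
Attach evidentiality assumed tu- → tuathlasho.
Nasal assimilation: no change.
Apply vowel deletion: tuathlasho → tathlasho.

tathlasho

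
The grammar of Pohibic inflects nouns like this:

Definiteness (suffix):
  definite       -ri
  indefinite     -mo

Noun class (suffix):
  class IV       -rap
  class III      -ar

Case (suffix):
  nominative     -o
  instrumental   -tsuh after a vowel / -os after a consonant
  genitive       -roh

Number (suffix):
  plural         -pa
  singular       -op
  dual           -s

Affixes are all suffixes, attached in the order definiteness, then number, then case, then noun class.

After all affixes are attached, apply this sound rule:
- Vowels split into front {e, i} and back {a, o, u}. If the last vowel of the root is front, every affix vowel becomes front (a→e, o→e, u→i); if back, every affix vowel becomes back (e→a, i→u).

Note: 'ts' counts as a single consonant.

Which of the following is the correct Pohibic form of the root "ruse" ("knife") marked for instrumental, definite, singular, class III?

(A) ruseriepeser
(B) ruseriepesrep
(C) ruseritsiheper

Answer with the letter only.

Attach definiteness definite -ri → ruseri.
Attach number singular -op → ruseriop.
Attach case instrumental -os (after consonant 'p') → ruseriopos.
Attach noun class class III -ar → ruserioposar.
Apply vowel harmony: ruserioposar → ruseriepeser.
So the correct form is ruseriepeser, option (A).
(B) ruseriepesrep is wrong: it uses class IV instead of class III for noun class.
(C) ruseritsiheper is wrong: it has the affixes in the wrong order.

A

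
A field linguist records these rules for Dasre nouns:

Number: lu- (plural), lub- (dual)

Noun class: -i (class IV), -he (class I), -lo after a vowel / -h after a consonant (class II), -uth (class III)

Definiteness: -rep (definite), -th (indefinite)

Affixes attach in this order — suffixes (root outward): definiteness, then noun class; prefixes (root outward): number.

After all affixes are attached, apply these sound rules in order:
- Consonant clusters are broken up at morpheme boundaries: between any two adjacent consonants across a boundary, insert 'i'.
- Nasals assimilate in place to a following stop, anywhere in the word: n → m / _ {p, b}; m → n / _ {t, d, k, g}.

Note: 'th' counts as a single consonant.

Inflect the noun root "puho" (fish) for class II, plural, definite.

lupuhorepih

Attach definiteness definite -rep → puhorep.
Attach number plural lu- → lupuhorep.
Attach noun class class II -h (after consonant 'p') → lupuhoreph.
Apply epenthesis: lupuhoreph → lupuhorepih.
Nasal assimilation: no change.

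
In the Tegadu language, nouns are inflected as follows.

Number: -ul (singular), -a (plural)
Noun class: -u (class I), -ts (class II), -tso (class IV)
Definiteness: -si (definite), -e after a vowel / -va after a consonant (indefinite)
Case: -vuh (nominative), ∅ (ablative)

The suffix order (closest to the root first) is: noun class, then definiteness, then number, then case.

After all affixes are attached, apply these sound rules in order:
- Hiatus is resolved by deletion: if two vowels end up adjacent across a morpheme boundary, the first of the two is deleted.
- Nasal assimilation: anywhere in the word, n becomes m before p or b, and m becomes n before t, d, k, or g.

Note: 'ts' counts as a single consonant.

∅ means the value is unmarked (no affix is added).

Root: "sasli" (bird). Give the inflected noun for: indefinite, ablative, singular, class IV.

Attach noun class class IV -tso → saslitso.
Attach definiteness indefinite -e (after vowel 'o') → saslitsoe.
Attach number singular -ul → saslitsoeul.
case = ablative: zero marking, form stays saslitsoeul.
Apply vowel deletion: saslitsoeul → saslitsul.
Nasal assimilation: no change.

saslitsul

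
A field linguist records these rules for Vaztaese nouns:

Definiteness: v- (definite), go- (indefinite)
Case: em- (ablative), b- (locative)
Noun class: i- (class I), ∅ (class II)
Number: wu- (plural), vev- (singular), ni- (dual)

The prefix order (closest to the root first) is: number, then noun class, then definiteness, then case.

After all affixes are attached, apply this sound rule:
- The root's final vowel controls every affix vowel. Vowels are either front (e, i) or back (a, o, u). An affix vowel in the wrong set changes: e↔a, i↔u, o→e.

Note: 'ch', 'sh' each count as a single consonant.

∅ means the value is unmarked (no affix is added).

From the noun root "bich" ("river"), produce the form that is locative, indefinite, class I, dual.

Attach number dual ni- → nibich.
Attach noun class class I i- → inibich.
Attach definiteness indefinite go- → goinibich.
Attach case locative b- → bgoinibich.
Apply vowel harmony: bgoinibich → bgeinibich.

bgeinibich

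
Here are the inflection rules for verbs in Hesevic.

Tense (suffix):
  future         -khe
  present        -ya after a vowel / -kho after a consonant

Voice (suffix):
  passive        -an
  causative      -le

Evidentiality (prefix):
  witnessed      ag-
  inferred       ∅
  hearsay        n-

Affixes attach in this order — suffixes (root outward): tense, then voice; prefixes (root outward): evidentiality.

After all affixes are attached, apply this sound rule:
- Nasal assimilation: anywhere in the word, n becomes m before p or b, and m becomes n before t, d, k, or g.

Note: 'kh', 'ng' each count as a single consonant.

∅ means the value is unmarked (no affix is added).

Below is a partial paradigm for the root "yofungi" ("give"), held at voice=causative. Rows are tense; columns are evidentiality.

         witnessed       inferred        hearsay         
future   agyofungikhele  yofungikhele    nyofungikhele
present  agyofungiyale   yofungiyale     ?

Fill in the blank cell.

nyofungiyale

Attach tense present -ya (after vowel 'i') → yofungiya.
Attach evidentiality hearsay n- → nyofungiya.
Attach voice causative -le → nyofungiyale.
Nasal assimilation: no change.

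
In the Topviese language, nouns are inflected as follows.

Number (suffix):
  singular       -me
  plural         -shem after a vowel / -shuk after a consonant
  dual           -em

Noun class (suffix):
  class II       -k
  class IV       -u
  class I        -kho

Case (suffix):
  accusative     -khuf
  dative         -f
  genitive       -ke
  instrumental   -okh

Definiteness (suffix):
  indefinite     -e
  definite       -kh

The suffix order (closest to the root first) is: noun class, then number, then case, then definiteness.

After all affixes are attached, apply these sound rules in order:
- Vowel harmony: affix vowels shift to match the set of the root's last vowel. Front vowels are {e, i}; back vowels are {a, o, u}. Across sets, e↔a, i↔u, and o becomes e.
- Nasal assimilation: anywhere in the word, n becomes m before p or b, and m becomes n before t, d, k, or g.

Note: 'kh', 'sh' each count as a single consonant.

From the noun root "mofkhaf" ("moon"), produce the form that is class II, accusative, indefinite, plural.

mofkhafkshukkhufa

Attach noun class class II -k → mofkhafk.
Attach number plural -shuk (after consonant 'k') → mofkhafkshuk.
Attach case accusative -khuf → mofkhafkshukkhuf.
Attach definiteness indefinite -e → mofkhafkshukkhufe.
Apply vowel harmony: mofkhafkshukkhufe → mofkhafkshukkhufa.
Nasal assimilation: no change.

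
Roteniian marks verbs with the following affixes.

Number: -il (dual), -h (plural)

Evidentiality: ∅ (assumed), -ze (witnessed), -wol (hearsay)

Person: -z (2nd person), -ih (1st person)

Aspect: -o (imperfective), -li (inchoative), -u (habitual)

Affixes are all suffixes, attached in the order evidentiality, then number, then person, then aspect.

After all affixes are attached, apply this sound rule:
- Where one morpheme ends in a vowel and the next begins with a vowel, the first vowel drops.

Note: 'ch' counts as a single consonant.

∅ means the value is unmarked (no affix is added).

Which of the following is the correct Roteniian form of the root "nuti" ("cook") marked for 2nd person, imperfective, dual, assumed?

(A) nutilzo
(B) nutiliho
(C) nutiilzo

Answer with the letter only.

A

evidentiality = assumed: zero marking, form stays nuti.
Attach number dual -il → nutiil.
Attach person 2nd person -z → nutiilz.
Attach aspect imperfective -o → nutiilzo.
Apply vowel deletion: nutiilzo → nutilzo.
So the correct form is nutilzo, option (A).
(B) nutiliho is wrong: it uses 1st person instead of 2nd person for person.
(C) nutiilzo is wrong: it fails to apply the sound rule(s).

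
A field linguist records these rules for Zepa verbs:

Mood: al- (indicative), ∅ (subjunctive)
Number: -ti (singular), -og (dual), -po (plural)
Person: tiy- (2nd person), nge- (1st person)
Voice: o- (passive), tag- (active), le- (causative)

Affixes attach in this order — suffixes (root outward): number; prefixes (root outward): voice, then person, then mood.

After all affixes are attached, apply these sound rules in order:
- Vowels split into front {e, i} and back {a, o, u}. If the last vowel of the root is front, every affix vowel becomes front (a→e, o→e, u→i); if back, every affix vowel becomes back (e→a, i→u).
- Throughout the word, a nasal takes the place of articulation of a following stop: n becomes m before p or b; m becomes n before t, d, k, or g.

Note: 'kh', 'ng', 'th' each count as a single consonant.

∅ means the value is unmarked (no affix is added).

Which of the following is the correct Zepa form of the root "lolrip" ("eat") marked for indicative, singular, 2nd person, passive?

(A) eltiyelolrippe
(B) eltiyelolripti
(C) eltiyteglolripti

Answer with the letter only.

Attach voice passive o- → ololrip.
Attach number singular -ti → ololripti.
Attach person 2nd person tiy- → tiyololripti.
Attach mood indicative al- → altiyololripti.
Apply vowel harmony: altiyololripti → eltiyelolripti.
Nasal assimilation: no change.
So the correct form is eltiyelolripti, option (B).
(A) eltiyelolrippe is wrong: it uses plural instead of singular for number.
(C) eltiyteglolripti is wrong: it uses active instead of passive for voice.

B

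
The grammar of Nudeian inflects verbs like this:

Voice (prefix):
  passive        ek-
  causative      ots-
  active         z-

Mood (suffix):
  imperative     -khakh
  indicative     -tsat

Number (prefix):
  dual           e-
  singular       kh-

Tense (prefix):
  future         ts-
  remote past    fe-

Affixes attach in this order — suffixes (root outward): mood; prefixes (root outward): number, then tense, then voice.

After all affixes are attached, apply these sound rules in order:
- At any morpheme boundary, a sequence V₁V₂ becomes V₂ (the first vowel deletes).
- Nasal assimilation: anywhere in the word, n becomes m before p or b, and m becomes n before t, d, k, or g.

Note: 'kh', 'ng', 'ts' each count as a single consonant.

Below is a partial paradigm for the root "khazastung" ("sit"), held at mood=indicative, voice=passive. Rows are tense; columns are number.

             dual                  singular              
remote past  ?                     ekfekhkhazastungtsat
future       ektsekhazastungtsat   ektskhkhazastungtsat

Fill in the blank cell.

ekfekhazastungtsat

Attach mood indicative -tsat → khazastungtsat.
Attach number dual e- → ekhazastungtsat.
Attach tense remote past fe- → feekhazastungtsat.
Attach voice passive ek- → ekfeekhazastungtsat.
Apply vowel deletion: ekfeekhazastungtsat → ekfekhazastungtsat.
Nasal assimilation: no change.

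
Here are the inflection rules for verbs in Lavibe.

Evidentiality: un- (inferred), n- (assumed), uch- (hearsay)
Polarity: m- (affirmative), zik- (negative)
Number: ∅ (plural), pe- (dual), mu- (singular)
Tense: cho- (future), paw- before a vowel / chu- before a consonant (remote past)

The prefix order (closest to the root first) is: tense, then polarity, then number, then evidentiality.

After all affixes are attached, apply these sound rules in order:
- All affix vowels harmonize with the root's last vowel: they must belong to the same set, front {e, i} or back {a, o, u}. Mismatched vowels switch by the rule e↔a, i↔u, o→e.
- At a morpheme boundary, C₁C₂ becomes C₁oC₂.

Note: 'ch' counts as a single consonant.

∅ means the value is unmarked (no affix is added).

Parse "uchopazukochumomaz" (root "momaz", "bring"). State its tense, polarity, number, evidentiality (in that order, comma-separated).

remote past, negative, dual, hearsay

Segment: uch-pe-zik-chu-momaz.
tense: paw/chu- → remote past.
polarity: zik- → negative.
number: pe- → dual.
evidentiality: uch- → hearsay.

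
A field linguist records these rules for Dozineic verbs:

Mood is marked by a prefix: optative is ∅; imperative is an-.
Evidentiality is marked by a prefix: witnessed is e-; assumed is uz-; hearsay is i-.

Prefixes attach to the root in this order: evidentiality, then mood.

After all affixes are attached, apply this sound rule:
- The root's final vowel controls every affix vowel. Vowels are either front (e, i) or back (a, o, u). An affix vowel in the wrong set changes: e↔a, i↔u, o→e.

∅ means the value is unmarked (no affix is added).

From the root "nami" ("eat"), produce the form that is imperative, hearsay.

Attach evidentiality hearsay i- → inami.
Attach mood imperative an- → aninami.
Apply vowel harmony: aninami → eninami.

eninami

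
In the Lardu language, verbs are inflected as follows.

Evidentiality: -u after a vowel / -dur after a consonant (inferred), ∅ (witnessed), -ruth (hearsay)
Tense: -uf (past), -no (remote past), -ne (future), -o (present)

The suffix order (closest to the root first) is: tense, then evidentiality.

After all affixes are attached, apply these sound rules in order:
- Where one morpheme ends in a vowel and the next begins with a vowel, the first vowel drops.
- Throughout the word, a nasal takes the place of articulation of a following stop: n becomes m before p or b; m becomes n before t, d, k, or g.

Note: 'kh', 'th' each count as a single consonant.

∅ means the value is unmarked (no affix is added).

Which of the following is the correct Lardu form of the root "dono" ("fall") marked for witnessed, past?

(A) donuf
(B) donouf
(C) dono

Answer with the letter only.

Attach tense past -uf → donouf.
evidentiality = witnessed: zero marking, form stays donouf.
Apply vowel deletion: donouf → donuf.
Nasal assimilation: no change.
So the correct form is donuf, option (A).
(C) dono is wrong: it uses present instead of past for tense.
(B) donouf is wrong: it fails to apply the sound rule(s).

A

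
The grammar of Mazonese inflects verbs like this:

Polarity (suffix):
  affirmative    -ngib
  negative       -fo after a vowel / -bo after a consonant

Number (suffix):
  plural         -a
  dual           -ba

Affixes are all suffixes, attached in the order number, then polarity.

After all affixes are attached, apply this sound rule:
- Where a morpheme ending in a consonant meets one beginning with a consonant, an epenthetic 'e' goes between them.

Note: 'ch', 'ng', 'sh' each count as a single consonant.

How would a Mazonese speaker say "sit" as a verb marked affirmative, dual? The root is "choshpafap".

choshpafapebangib

Attach number dual -ba → choshpafapba.
Attach polarity affirmative -ngib → choshpafapbangib.
Apply epenthesis: choshpafapbangib → choshpafapebangib.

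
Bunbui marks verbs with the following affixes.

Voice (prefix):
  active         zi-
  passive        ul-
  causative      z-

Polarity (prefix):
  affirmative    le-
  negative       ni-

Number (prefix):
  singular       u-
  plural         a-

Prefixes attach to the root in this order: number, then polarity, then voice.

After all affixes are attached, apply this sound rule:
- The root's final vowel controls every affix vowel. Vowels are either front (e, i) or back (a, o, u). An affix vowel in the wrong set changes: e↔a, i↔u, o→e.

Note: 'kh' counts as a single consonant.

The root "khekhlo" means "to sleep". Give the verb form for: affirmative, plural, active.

Attach number plural a- → akhekhlo.
Attach polarity affirmative le- → leakhekhlo.
Attach voice active zi- → zileakhekhlo.
Apply vowel harmony: zileakhekhlo → zulaakhekhlo.

zulaakhekhlo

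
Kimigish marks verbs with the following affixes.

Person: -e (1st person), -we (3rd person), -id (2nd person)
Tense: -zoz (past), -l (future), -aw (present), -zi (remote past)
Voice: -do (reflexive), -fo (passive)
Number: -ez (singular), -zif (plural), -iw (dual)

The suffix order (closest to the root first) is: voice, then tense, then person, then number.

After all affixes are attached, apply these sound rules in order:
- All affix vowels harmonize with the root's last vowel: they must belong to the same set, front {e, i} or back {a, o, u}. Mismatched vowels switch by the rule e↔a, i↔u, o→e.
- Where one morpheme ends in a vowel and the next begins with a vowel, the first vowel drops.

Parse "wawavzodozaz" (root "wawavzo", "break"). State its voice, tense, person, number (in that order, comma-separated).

Segment: wawavzo-do-zi-e-ez.
voice: -do → reflexive.
tense: -zi → remote past.
person: -e → 1st person.
number: -ez → singular.

reflexive, remote past, 1st person, singular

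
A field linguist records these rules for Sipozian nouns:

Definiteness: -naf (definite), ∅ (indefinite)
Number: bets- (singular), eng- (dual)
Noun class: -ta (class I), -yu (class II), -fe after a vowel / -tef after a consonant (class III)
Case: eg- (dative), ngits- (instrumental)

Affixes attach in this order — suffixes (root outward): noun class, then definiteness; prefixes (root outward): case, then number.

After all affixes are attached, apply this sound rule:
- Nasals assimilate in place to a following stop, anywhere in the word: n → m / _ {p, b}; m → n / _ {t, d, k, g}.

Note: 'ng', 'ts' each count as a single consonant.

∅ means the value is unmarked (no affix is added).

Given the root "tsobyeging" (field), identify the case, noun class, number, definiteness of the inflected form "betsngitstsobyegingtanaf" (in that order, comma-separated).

instrumental, class I, singular, definite

Segment: bets-ngits-tsobyeging-ta-naf.
case: ngits- → instrumental.
noun class: -ta → class I.
number: bets- → singular.
definiteness: -naf → definite.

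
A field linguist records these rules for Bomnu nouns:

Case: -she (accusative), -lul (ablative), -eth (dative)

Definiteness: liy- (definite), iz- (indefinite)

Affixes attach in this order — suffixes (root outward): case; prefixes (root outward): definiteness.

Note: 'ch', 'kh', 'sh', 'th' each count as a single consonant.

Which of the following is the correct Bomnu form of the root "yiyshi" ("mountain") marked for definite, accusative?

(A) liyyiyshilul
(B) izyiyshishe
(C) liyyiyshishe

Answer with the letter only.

Attach definiteness definite liy- → liyyiyshi.
Attach case accusative -she → liyyiyshishe.
So the correct form is liyyiyshishe, option (C).
(A) liyyiyshilul is wrong: it uses ablative instead of accusative for case.
(B) izyiyshishe is wrong: it uses indefinite instead of definite for definiteness.

C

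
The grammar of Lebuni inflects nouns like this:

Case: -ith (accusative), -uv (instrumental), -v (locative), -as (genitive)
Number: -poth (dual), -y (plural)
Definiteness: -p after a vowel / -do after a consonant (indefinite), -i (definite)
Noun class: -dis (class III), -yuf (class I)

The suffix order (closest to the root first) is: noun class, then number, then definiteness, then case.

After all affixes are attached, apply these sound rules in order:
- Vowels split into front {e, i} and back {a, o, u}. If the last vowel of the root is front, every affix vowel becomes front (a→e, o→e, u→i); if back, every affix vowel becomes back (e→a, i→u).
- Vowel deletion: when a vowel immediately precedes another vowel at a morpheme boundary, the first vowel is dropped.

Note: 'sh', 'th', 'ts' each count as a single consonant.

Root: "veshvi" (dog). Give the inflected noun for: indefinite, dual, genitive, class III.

veshvidispethdes

Attach noun class class III -dis → veshvidis.
Attach number dual -poth → veshvidispoth.
Attach definiteness indefinite -do (after consonant 'th') → veshvidispothdo.
Attach case genitive -as → veshvidispothdoas.
Apply vowel harmony: veshvidispothdoas → veshvidispethdees.
Apply vowel deletion: veshvidispethdees → veshvidispethdes.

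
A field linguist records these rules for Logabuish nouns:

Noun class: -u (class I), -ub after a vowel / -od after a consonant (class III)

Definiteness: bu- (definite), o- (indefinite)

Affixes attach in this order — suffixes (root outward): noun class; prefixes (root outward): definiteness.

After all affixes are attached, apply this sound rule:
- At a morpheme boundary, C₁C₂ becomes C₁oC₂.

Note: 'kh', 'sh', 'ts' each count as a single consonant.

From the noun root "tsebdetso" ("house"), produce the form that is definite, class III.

butsebdetsoub

Attach definiteness definite bu- → butsebdetso.
Attach noun class class III -ub (after vowel 'o') → butsebdetsoub.
Epenthesis: no change.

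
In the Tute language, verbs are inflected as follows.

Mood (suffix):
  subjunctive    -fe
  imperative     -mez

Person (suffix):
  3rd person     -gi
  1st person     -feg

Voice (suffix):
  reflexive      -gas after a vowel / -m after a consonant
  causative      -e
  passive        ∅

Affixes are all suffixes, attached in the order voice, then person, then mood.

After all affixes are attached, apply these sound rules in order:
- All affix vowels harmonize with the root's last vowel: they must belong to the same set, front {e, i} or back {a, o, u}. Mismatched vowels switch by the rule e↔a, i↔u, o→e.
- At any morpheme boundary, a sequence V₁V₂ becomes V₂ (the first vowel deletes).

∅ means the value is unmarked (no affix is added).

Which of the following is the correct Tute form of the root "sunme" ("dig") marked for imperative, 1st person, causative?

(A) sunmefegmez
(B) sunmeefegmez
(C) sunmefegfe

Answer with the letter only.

A

Attach voice causative -e → sunmee.
Attach person 1st person -feg → sunmeefeg.
Attach mood imperative -mez → sunmeefegmez.
Vowel harmony: no change.
Apply vowel deletion: sunmeefegmez → sunmefegmez.
So the correct form is sunmefegmez, option (A).
(C) sunmefegfe is wrong: it uses subjunctive instead of imperative for mood.
(B) sunmeefegmez is wrong: it fails to apply the sound rule(s).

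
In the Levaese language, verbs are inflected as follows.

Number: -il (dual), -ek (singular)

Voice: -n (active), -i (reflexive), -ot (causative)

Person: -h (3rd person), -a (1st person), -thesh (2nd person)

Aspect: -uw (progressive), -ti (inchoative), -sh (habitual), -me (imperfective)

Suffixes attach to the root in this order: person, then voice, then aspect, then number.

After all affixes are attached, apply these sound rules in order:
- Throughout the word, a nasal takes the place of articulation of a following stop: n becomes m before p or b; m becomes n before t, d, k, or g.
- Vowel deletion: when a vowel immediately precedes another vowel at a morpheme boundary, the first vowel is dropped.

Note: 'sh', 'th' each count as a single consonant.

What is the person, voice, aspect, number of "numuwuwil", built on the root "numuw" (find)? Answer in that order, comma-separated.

1st person, reflexive, progressive, dual

Segment: numuw-a-i-uw-il.
person: -a → 1st person.
voice: -i → reflexive.
aspect: -uw → progressive.
number: -il → dual.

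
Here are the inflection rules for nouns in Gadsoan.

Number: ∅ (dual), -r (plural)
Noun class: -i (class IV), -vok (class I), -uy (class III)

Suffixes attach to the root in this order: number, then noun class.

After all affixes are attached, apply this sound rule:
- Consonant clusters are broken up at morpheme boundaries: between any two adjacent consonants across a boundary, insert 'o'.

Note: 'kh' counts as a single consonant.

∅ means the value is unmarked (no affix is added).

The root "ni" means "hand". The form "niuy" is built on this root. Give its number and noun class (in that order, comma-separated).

dual, class III

Segment: ni-uy.
number: ∅ → dual.
noun class: -uy → class III.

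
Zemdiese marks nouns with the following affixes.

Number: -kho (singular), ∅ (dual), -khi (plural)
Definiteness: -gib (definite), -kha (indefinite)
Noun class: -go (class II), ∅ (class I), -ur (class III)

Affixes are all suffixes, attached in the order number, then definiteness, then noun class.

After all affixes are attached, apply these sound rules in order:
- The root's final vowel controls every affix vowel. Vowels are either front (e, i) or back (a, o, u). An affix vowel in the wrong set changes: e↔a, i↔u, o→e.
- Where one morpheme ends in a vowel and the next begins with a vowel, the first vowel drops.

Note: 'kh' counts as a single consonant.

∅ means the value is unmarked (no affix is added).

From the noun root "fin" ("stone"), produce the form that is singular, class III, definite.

finkhegibir

Attach number singular -kho → finkho.
Attach definiteness definite -gib → finkhogib.
Attach noun class class III -ur → finkhogibur.
Apply vowel harmony: finkhogibur → finkhegibir.
Vowel deletion: no change.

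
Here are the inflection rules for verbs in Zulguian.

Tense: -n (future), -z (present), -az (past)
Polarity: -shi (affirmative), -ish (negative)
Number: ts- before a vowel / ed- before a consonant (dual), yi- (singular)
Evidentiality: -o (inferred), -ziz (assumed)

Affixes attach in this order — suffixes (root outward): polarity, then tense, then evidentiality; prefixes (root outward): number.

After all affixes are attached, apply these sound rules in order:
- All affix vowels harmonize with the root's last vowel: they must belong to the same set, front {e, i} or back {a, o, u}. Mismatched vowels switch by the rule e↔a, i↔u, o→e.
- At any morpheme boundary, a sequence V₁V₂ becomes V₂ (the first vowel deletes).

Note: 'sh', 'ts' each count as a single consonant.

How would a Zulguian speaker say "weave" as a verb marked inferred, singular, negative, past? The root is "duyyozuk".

Attach polarity negative -ish → duyyozukish.
Attach tense past -az → duyyozukishaz.
Attach evidentiality inferred -o → duyyozukishazo.
Attach number singular yi- → yiduyyozukishazo.
Apply vowel harmony: yiduyyozukishazo → yuduyyozukushazo.
Vowel deletion: no change.

yuduyyozukushazo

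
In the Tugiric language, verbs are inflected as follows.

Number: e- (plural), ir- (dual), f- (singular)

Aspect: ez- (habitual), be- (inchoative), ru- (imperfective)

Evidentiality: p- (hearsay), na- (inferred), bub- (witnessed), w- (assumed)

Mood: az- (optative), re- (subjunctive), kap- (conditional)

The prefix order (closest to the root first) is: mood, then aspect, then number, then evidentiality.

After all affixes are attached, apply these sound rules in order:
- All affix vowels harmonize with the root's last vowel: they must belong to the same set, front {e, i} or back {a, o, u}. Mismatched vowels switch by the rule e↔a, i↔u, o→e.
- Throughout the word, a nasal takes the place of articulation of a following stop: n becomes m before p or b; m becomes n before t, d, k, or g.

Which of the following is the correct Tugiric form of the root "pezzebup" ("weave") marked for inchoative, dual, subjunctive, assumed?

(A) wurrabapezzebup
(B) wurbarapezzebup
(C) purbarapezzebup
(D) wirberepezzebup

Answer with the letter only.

Attach mood subjunctive re- → repezzebup.
Attach aspect inchoative be- → berepezzebup.
Attach number dual ir- → irberepezzebup.
Attach evidentiality assumed w- → wirberepezzebup.
Apply vowel harmony: wirberepezzebup → wurbarapezzebup.
Nasal assimilation: no change.
So the correct form is wurbarapezzebup, option (B).
(D) wirberepezzebup is wrong: it fails to apply the sound rule(s).
(A) wurrabapezzebup is wrong: it has the affixes in the wrong order.
(C) purbarapezzebup is wrong: it uses hearsay instead of assumed for evidentiality.

B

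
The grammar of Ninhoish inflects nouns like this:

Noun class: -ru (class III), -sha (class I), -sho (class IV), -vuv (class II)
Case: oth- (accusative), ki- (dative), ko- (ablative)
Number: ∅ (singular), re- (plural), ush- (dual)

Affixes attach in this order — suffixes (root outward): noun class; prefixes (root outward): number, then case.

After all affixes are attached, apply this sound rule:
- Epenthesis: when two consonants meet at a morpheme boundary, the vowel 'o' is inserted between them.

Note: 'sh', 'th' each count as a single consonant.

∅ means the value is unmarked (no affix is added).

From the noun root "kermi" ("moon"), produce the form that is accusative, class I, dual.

othushokermisha

Attach number dual ush- → ushkermi.
Attach noun class class I -sha → ushkermisha.
Attach case accusative oth- → othushkermisha.
Apply epenthesis: othushkermisha → othushokermisha.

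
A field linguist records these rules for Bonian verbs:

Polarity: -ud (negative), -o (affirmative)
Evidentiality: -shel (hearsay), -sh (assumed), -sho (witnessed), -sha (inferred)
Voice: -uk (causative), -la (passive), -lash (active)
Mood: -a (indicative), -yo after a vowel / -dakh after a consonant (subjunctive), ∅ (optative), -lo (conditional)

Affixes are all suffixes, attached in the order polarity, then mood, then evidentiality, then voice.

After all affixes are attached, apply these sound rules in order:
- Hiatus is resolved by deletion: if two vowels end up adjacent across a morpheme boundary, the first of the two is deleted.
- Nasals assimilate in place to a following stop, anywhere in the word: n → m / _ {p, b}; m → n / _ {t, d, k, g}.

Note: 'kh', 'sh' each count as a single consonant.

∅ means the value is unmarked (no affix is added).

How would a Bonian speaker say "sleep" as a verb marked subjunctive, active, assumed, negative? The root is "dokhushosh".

dokhushoshuddakhshlash

Attach polarity negative -ud → dokhushoshud.
Attach mood subjunctive -dakh (after consonant 'd') → dokhushoshuddakh.
Attach evidentiality assumed -sh → dokhushoshuddakhsh.
Attach voice active -lash → dokhushoshuddakhshlash.
Vowel deletion: no change.
Nasal assimilation: no change.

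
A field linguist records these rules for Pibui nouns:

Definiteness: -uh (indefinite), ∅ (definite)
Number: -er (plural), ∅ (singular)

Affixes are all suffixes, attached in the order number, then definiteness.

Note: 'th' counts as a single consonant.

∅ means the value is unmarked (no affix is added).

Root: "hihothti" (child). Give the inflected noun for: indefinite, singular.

number = singular: zero marking, form stays hihothti.
Attach definiteness indefinite -uh → hihothtiuh.

hihothtiuh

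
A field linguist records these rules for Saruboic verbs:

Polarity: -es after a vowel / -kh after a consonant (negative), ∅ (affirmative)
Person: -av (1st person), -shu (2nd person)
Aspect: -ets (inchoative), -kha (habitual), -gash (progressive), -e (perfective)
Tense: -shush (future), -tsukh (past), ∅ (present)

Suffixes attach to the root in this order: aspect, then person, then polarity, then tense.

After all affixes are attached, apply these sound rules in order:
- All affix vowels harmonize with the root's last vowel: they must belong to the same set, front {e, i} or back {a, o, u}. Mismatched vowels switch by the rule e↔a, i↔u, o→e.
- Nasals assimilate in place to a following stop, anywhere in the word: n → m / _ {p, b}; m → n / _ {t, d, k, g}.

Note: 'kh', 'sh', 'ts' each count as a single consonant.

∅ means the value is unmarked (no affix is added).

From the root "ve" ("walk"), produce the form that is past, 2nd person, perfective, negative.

Attach aspect perfective -e → vee.
Attach person 2nd person -shu → veeshu.
Attach polarity negative -es (after vowel 'u') → veeshues.
Attach tense past -tsukh → veeshuestsukh.
Apply vowel harmony: veeshuestsukh → veeshiestsikh.
Nasal assimilation: no change.

veeshiestsikh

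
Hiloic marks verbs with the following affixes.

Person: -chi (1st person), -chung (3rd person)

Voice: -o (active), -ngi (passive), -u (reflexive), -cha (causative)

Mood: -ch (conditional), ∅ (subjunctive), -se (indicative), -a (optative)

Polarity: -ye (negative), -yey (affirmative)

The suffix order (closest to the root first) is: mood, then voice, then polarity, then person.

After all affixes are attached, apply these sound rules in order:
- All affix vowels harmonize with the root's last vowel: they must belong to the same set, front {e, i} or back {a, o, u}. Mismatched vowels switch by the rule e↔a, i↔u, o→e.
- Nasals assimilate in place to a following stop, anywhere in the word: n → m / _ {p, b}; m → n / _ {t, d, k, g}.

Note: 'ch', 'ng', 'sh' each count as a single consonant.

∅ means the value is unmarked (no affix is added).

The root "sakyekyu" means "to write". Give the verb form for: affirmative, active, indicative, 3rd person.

sakyekyusaoyaychung

Attach mood indicative -se → sakyekyuse.
Attach voice active -o → sakyekyuseo.
Attach polarity affirmative -yey → sakyekyuseoyey.
Attach person 3rd person -chung → sakyekyuseoyeychung.
Apply vowel harmony: sakyekyuseoyeychung → sakyekyusaoyaychung.
Nasal assimilation: no change.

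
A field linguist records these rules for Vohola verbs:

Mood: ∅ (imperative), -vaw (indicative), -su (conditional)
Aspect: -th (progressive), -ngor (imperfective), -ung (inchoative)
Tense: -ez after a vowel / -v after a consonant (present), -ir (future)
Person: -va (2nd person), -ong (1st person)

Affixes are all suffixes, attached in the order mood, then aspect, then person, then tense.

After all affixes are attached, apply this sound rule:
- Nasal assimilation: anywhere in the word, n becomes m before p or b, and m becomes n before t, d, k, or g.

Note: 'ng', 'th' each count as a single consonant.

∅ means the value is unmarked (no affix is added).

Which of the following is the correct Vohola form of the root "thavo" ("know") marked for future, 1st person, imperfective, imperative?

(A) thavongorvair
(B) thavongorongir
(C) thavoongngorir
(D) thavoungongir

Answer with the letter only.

mood = imperative: zero marking, form stays thavo.
Attach aspect imperfective -ngor → thavongor.
Attach person 1st person -ong → thavongorong.
Attach tense future -ir → thavongorongir.
Nasal assimilation: no change.
So the correct form is thavongorongir, option (B).
(C) thavoongngorir is wrong: it has the affixes in the wrong order.
(D) thavoungongir is wrong: it uses inchoative instead of imperfective for aspect.
(A) thavongorvair is wrong: it uses 2nd person instead of 1st person for person.

B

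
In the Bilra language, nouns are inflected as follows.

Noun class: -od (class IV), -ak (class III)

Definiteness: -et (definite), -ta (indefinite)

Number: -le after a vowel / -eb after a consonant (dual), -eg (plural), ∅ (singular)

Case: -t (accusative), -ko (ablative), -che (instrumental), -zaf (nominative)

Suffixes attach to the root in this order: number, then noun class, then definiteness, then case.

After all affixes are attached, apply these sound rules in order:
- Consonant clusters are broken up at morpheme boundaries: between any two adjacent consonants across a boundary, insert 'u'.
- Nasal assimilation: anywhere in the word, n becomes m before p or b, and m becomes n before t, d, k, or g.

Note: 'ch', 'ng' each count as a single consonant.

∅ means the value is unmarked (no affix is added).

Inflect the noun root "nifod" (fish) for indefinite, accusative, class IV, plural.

nifodegodutat

Attach number plural -eg → nifodeg.
Attach noun class class IV -od → nifodegod.
Attach definiteness indefinite -ta → nifodegodta.
Attach case accusative -t → nifodegodtat.
Apply epenthesis: nifodegodtat → nifodegodutat.
Nasal assimilation: no change.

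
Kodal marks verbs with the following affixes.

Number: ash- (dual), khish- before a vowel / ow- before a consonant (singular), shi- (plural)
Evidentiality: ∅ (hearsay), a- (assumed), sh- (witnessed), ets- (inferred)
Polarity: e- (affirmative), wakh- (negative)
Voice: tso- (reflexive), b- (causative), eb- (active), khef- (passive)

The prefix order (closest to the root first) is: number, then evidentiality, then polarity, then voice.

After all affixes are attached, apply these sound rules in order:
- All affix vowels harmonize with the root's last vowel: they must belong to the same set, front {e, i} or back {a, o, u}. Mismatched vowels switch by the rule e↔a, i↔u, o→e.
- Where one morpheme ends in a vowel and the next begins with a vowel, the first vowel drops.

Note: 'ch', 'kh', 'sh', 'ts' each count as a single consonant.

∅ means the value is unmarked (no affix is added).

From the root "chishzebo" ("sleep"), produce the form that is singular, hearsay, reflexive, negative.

Attach number singular ow- (before consonant 'ch') → owchishzebo.
evidentiality = hearsay: zero marking, form stays owchishzebo.
Attach polarity negative wakh- → wakhowchishzebo.
Attach voice reflexive tso- → tsowakhowchishzebo.
Vowel harmony: no change.
Vowel deletion: no change.

tsowakhowchishzebo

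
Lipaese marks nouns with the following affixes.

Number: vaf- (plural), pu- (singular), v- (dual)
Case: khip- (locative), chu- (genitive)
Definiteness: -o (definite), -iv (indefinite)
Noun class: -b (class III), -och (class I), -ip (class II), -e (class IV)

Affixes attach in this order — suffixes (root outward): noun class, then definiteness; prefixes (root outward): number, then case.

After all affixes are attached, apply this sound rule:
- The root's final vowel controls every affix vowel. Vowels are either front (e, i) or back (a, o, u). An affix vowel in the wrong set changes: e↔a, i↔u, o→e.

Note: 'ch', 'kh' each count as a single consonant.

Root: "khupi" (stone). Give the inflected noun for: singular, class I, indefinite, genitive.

chipikhupiechiv

Attach noun class class I -och → khupioch.
Attach number singular pu- → pukhupioch.
Attach definiteness indefinite -iv → pukhupiochiv.
Attach case genitive chu- → chupukhupiochiv.
Apply vowel harmony: chupukhupiochiv → chipikhupiechiv.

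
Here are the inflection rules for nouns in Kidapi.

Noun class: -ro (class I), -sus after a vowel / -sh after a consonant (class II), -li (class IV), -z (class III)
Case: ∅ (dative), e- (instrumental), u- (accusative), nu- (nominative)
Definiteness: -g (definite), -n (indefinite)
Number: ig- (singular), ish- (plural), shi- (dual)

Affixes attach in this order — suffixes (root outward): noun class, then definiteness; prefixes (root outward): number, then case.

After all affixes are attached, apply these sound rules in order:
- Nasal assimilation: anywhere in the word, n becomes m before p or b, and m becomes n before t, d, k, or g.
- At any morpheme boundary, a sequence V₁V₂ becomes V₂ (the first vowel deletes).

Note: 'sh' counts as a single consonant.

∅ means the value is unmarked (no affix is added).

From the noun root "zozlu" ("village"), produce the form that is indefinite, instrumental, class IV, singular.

igzozlulin

Attach number singular ig- → igzozlu.
Attach noun class class IV -li → igzozluli.
Attach case instrumental e- → eigzozluli.
Attach definiteness indefinite -n → eigzozlulin.
Nasal assimilation: no change.
Apply vowel deletion: eigzozlulin → igzozlulin.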